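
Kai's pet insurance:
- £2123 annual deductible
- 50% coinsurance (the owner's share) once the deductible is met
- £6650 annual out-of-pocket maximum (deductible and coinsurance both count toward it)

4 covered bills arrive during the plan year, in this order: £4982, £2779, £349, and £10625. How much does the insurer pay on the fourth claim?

Bill 1, £4982: deductible takes £2123, £2859 remains; owner's 50% is £1429.50. Cost to owner: £3552.50. OOP to date £3552.50. Plan pays £4982 − £3552.50 = £1429.50.
Bill 2, £2779: deductible already satisfied, so owner's share is 50% × £2779 = £1389.50. Owner pays £1389.50; OOP now £4942. Insurer: £2779 − £1389.50 = £1389.50.
Bill 3, £349: deductible met; 50% of £349 = £174.50. Owner owes £174.50 (running OOP £5116.50). Insurer: £349 − £174.50 = £174.50.
Bill 4, £10625: 50% coinsurance on £10625 = £5312.50. Adding that to £5116.50 gives £10429, past the £6650 cap; owner pays only £6650 − £5116.50 = £1533.50. Insurer: £10625 − £1533.50 = £9091.50.

£9091.50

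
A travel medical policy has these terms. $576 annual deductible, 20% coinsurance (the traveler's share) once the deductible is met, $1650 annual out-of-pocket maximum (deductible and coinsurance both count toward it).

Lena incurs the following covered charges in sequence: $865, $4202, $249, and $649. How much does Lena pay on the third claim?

$49.80

Claim 1 — $865: deductible takes $576, $289 remains; coinsurance $289 × 20% = $57.80. Traveler owes $633.80 (running OOP $633.80).
Claim 2 — $4202: deductible already satisfied, so traveler's share is 20% × $4202 = $840.40. Traveler owes $840.40 (running OOP $1474.20).
Claim 3 — $249: 20% coinsurance on $249 = $49.80. Cost to traveler: $49.80. OOP to date $1524.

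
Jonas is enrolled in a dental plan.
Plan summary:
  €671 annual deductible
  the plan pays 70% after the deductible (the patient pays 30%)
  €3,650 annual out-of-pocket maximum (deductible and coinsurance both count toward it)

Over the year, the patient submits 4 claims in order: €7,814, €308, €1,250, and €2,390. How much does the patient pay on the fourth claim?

€368.70

Claim 1 — €7,814: €671 finishes the deductible; €7,143 goes to coinsurance; patient's 30% is €2,142.90. Cost to patient: €2,813.90. OOP to date €2,813.90.
Claim 2 — €308: deductible already satisfied, so patient's share is 30% × €308 = €92.40. Patient pays €92.40; OOP now €2,906.30.
Claim 3 — €1,250: deductible already satisfied, so patient's share is 30% × €1,250 = €375. Patient owes €375 (running OOP €3,281.30).
Claim 4 — €2,390: 30% coinsurance on €2,390 = €717. Adding that to €3,281.30 gives €3,998.30, past the €3,650 cap; patient pays only €3,650 − €3,281.30 = €368.70.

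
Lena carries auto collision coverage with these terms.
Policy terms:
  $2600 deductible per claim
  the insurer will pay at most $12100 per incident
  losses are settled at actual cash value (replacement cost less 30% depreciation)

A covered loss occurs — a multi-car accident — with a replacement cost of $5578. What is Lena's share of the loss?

Actual cash value after 30% depreciation: $5578 × 70% = $3904.60.
Subtract the deductible: $3904.60 − $2600 = $1304.60.
$1304.60 ≤ $12100, so the limit doesn't bind; insurer pays $1304.60.
Driver's share is the uncovered remainder: $5578 − $1304.60 = $4273.40.

$4273.40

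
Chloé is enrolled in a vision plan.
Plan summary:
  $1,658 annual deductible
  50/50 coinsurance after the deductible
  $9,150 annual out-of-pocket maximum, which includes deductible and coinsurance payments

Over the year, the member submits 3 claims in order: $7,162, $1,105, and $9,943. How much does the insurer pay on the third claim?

$5,755.50

Bill 1, $7,162: $1,658 finishes the deductible; $5,504 goes to coinsurance; member's 50% is $2,752. Member pays $4,410; OOP now $4,410. Plan pays $7,162 − $4,410 = $2,752.
Bill 2, $1,105: 50% coinsurance on $1,105 = $552.50. Member owes $552.50 (running OOP $4,962.50). Insurer: $1,105 − $552.50 = $552.50.
Bill 3, $9,943: deductible already satisfied, so member's share is 50% × $9,943 = $4,971.50. OOP would hit $9,934 > $9,150, so the cap limits the member to $9,150 − $4,962.50 = $4,187.50. Insurer: $9,943 − $4,187.50 = $5,755.50.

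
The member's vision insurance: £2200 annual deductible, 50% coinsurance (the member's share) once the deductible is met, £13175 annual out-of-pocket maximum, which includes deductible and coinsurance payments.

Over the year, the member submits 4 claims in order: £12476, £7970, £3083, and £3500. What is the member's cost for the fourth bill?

#1 (£12476): £2200 to deductible, leaving £10276; coinsurance £10276 × 50% = £5138. Member owes £7338 (running OOP £7338).
#2 (£7970): deductible met; 50% of £7970 = £3985. Member pays £3985; OOP now £11323.
#3 (£3083): 50% coinsurance on £3083 = £1541.50. Member pays £1541.50; OOP now £12864.50.
#4 (£3500): deductible already satisfied, so member's share is 50% × £3500 = £1750. OOP would hit £14614.50 > £13175, so the cap limits the member to £13175 − £12864.50 = £310.50.

£310.50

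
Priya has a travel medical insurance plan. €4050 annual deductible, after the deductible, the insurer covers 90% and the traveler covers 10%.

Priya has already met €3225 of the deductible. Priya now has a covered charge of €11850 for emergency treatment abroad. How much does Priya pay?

€1927.50

€3225 of the €4050 deductible is already met, leaving €825.
After the €825 deductible portion, €11850 − €825 = €11025 is subject to coinsurance.
10% of €11025 = €1102.50 falls to the traveler.
So the traveler owes €825 + €1102.50 = €1927.50.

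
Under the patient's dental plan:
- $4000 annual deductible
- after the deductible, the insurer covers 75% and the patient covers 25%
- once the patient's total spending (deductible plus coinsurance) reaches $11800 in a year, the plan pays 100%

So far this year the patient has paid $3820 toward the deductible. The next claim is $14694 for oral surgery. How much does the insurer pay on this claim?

$10885.50

Remaining deductible: $4000 − $3820 = $180.
After the $180 deductible portion, $14694 − $180 = $14514 is subject to coinsurance.
25% of $14514 = $3628.50 falls to the patient.
That puts the patient's cost at $180 + $3628.50 = $3808.50 before any cap.
Year-to-date out-of-pocket becomes $3820 + $3808.50 = $7628.50, still under the $11800 maximum, so no cap applies.
Insurer pays the balance: $14694 − $3808.50 = $10885.50.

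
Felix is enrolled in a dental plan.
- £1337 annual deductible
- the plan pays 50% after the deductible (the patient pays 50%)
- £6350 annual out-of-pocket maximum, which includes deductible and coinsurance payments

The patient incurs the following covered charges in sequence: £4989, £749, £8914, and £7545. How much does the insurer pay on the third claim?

£6101.50

Claim 1 (£4989): £1337 finishes the deductible; £3652 goes to coinsurance; coinsurance £3652 × 50% = £1826. Patient owes £3163 (running OOP £3163). Plan pays £4989 − £3163 = £1826.
Claim 2 (£749): 50% coinsurance on £749 = £374.50. Patient owes £374.50 (running OOP £3537.50). Plan pays £749 − £374.50 = £374.50.
Claim 3 (£8914): deductible already satisfied, so patient's share is 50% × £8914 = £4457. OOP would hit £7994.50 > £6350, so the cap limits the patient to £6350 − £3537.50 = £2812.50. Insurer: £8914 − £2812.50 = £6101.50.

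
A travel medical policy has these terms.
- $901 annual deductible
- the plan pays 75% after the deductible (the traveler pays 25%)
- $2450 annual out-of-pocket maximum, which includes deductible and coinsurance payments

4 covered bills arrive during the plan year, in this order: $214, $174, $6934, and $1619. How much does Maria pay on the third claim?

#1 ($214): fully absorbed by the deductible. Cost to traveler: $214. OOP to date $214.
#2 ($174): fully absorbed by the deductible. Cost to traveler: $174. OOP to date $388.
#3 ($6934): $513 finishes the deductible; $6421 goes to coinsurance; traveler's 25% is $1605.25. Together that's $513 + $1605.25 = $2118.25. Adding that to $388 gives $2506.25, past the $2450 cap; traveler pays only $2450 − $388 = $2062.

$2062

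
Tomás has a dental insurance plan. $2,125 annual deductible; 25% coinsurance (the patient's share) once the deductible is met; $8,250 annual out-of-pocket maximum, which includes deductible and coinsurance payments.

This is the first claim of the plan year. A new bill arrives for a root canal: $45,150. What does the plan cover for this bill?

The full $2,125 deductible is still open; $2,125 of this bill applies to it.
That leaves $45,150 − $2,125 = $43,025 for coinsurance.
Patient's 25% share of $43,025 is $10,756.25.
That puts the patient's cost at $2,125 + $10,756.25 = $12,881.25 before any cap.
Adding $12,881.25 to the $0 already spent would give $12,881.25, which exceeds the $8,250 cap; the patient pays just $8,250 − $0 = $8,250.
The insurer covers the remainder: $45,150 − $8,250 = $36,900.

$36,900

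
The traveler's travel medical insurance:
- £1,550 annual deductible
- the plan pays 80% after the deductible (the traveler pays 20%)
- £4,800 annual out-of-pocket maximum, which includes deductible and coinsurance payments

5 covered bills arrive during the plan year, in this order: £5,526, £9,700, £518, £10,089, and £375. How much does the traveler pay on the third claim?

£103.60

#1 (£5,526): deductible takes £1,550, £3,976 remains; traveler's 20% is £795.20. Cost to traveler: £2,345.20. OOP to date £2,345.20.
#2 (£9,700): deductible met; 20% of £9,700 = £1,940. Traveler pays £1,940; OOP now £4,285.20.
#3 (£518): 20% coinsurance on £518 = £103.60. Cost to traveler: £103.60. OOP to date £4,388.80.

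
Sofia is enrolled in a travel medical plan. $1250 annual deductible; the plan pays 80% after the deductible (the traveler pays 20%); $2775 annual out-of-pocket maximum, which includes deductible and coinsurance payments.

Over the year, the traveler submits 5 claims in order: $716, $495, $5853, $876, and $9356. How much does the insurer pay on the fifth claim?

$9169

Claim 1 ($716): fully absorbed by the deductible. Cost to traveler: $716. OOP to date $716. Plan pays $716 − $716 = $0.
Claim 2 ($495): fully absorbed by the deductible. Traveler owes $495 (running OOP $1211). Plan pays $495 − $495 = $0.
Claim 3 ($5853): deductible takes $39, $5814 remains; coinsurance $5814 × 20% = $1162.80. Traveler pays $1201.80; OOP now $2412.80. Plan pays $5853 − $1201.80 = $4651.20.
Claim 4 ($876): deductible met; 20% of $876 = $175.20. Traveler pays $175.20; OOP now $2588. Insurer: $876 − $175.20 = $700.80.
Claim 5 ($9356): deductible already satisfied, so traveler's share is 20% × $9356 = $1871.20. Adding that to $2588 gives $4459.20, past the $2775 cap; traveler pays only $2775 − $2588 = $187. Plan pays $9356 − $187 = $9169.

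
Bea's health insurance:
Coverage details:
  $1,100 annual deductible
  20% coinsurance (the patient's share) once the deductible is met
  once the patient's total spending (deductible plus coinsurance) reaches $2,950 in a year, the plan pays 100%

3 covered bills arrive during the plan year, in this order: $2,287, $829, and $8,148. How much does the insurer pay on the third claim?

Claim 1 — $2,287: $1,100 finishes the deductible; $1,187 goes to coinsurance; 20% of $1,187 = $237.40. Patient owes $1,337.40 (running OOP $1,337.40). Plan pays $2,287 − $1,337.40 = $949.60.
Claim 2 — $829: deductible already satisfied, so patient's share is 20% × $829 = $165.80. Patient pays $165.80; OOP now $1,503.20. Plan pays $829 − $165.80 = $663.20.
Claim 3 — $8,148: deductible met; 20% of $8,148 = $1,629.60. OOP would hit $3,132.80 > $2,950, so the cap limits the patient to $2,950 − $1,503.20 = $1,446.80. Plan pays $8,148 − $1,446.80 = $6,701.20.

$6,701.20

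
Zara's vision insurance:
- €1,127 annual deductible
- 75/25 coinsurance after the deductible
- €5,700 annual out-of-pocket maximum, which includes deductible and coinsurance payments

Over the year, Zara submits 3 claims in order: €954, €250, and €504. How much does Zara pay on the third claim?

€126

Claim 1 (€954): fully absorbed by the deductible. Cost to member: €954. OOP to date €954.
Claim 2 (€250): €173 finishes the deductible; €77 goes to coinsurance; coinsurance €77 × 25% = €19.25. Member owes €192.25 (running OOP €1,146.25).
Claim 3 (€504): deductible already satisfied, so member's share is 25% × €504 = €126. Cost to member: €126. OOP to date €1,272.25.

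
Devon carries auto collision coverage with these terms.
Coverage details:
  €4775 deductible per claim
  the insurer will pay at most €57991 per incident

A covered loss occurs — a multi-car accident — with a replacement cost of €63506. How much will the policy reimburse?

Subtract the deductible: €63506 − €4775 = €58731.
Since €58731 > €57991, the payout is capped at €57991.

€57991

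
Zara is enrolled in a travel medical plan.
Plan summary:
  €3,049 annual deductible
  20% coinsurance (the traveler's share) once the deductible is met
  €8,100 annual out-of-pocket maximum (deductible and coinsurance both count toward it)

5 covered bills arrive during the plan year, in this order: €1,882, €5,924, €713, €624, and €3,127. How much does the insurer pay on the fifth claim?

€2,501.60

Bill 1, €1,882: entire amount goes to the deductible. Traveler owes €1,882 (running OOP €1,882). Plan pays €1,882 − €1,882 = €0.
Bill 2, €5,924: €1,167 finishes the deductible; €4,757 goes to coinsurance; 20% of €4,757 = €951.40. Cost to traveler: €2,118.40. OOP to date €4,000.40. Plan pays €5,924 − €2,118.40 = €3,805.60.
Bill 3, €713: deductible already satisfied, so traveler's share is 20% × €713 = €142.60. Cost to traveler: €142.60. OOP to date €4,143. Insurer: €713 − €142.60 = €570.40.
Bill 4, €624: deductible already satisfied, so traveler's share is 20% × €624 = €124.80. Traveler owes €124.80 (running OOP €4,267.80). Insurer: €624 − €124.80 = €499.20.
Bill 5, €3,127: deductible already satisfied, so traveler's share is 20% × €3,127 = €625.40. Traveler owes €625.40 (running OOP €4,893.20). Plan pays €3,127 − €625.40 = €2,501.60.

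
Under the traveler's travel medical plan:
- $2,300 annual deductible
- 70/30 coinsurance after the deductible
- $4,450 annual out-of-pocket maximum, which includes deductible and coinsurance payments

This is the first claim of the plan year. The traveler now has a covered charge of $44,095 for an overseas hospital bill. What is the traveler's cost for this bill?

Nothing has been paid toward the $2,300 deductible, so the first $2,300 of this charge is applied there.
That leaves $44,095 − $2,300 = $41,795 for coinsurance.
Coinsurance: $41,795 × 30% = $12,538.50.
That puts the traveler's cost at $2,300 + $12,538.50 = $14,838.50 before any cap.
That would bring total out-of-pocket to $14,838.50, past the $4,450 cap. The traveler is capped at $4,450 − $0 = $4,450 on this claim.

$4,450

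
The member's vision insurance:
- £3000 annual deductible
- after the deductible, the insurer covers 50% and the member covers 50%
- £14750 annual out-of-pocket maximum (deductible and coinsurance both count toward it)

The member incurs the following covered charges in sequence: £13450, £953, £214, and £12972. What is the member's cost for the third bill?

Claim 1 (£13450): £3000 finishes the deductible; £10450 goes to coinsurance; member's 50% is £5225. Cost to member: £8225. OOP to date £8225.
Claim 2 (£953): 50% coinsurance on £953 = £476.50. Member pays £476.50; OOP now £8701.50.
Claim 3 (£214): deductible already satisfied, so member's share is 50% × £214 = £107. Member owes £107 (running OOP £8808.50).

£107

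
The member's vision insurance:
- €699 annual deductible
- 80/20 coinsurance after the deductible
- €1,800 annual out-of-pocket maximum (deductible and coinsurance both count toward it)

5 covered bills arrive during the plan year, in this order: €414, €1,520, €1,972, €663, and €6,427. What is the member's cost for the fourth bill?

€132.60

#1 (€414): all of it applies to the deductible. Member pays €414; OOP now €414.
#2 (€1,520): €285 finishes the deductible; €1,235 goes to coinsurance; coinsurance €1,235 × 20% = €247. Cost to member: €532. OOP to date €946.
#3 (€1,972): deductible met; 20% of €1,972 = €394.40. Member owes €394.40 (running OOP €1,340.40).
#4 (€663): deductible met; 20% of €663 = €132.60. Member pays €132.60; OOP now €1,473.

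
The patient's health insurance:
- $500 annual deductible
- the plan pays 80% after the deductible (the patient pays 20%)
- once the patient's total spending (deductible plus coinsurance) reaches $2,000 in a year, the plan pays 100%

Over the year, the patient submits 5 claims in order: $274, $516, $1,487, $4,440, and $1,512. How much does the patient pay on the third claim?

Claim 1 — $274: entire amount goes to the deductible. Patient pays $274; OOP now $274.
Claim 2 — $516: deductible takes $226, $290 remains; 20% of $290 = $58. Cost to patient: $284. OOP to date $558.
Claim 3 — $1,487: deductible met; 20% of $1,487 = $297.40. Cost to patient: $297.40. OOP to date $855.40.

$297.40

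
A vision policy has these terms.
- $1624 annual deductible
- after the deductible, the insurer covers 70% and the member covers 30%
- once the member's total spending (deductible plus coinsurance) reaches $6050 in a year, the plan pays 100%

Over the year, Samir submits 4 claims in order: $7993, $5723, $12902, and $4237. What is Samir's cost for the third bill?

Bill 1, $7993: deductible takes $1624, $6369 remains; coinsurance $6369 × 30% = $1910.70. Cost to member: $3534.70. OOP to date $3534.70.
Bill 2, $5723: 30% coinsurance on $5723 = $1716.90. Member owes $1716.90 (running OOP $5251.60).
Bill 3, $12902: 30% coinsurance on $12902 = $3870.60. OOP would hit $9122.20 > $6050, so the cap limits the member to $6050 − $5251.60 = $798.40.

$798.40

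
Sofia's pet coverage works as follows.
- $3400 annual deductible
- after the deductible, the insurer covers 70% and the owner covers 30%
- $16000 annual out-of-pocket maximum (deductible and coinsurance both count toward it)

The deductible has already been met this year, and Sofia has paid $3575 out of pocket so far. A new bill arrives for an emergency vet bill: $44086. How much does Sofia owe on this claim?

$12425

With the deductible met, the entire $44086 is subject to coinsurance.
30% of $44086 = $13225.80 falls to the owner.
Year-to-date out-of-pocket would reach $3575 + $13225.80 = $16800.80, above the $16000 maximum, so the owner pays only $16000 − $3575 = $12425.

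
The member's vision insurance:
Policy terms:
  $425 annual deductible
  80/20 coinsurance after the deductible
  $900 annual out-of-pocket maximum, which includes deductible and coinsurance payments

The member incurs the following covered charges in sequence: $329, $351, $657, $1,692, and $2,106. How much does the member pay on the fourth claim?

$292.60

#1 ($329): fully absorbed by the deductible. Member pays $329; OOP now $329.
#2 ($351): deductible takes $96, $255 remains; member's 20% is $51. Member pays $147; OOP now $476.
#3 ($657): 20% coinsurance on $657 = $131.40. Cost to member: $131.40. OOP to date $607.40.
#4 ($1,692): deductible met; 20% of $1,692 = $338.40. OOP would hit $945.80 > $900, so the cap limits the member to $900 − $607.40 = $292.60.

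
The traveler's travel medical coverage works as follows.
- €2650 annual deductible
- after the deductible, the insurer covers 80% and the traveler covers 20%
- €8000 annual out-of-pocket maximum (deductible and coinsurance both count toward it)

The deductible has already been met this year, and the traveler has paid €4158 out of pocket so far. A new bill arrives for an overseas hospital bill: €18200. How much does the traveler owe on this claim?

€3640

With the deductible met, the entire €18200 is subject to coinsurance.
Traveler's 20% share of €18200 is €3640.
Total out-of-pocket so far would be €4158 + €3640 = €7798, below the €8000 cap — no reduction.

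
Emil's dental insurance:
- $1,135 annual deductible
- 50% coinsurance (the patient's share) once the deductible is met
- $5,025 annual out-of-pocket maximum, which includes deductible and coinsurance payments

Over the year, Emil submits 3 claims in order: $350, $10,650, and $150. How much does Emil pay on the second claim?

$4,675

Claim 1 ($350): entire amount goes to the deductible. Patient owes $350 (running OOP $350).
Claim 2 ($10,650): $785 to deductible, leaving $9,865; patient's 50% is $4,932.50. Claim cost before the cap: $785 + $4,932.50 = $5,717.50. Adding that to $350 gives $6,067.50, past the $5,025 cap; patient pays only $5,025 − $350 = $4,675.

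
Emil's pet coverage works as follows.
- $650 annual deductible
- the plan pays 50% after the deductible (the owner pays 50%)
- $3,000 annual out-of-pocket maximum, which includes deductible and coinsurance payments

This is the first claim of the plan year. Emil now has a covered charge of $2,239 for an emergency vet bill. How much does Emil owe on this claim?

$1,444.50

Deductible not yet touched, so the first $650 of the bill goes to the deductible.
That leaves $2,239 − $650 = $1,589 for coinsurance.
50% of $1,589 = $794.50 falls to the owner.
Owner responsibility before any cap: $650 + $794.50 = $1,444.50.
Total out-of-pocket so far would be $0 + $1,444.50 = $1,444.50, below the $3,000 cap — no reduction.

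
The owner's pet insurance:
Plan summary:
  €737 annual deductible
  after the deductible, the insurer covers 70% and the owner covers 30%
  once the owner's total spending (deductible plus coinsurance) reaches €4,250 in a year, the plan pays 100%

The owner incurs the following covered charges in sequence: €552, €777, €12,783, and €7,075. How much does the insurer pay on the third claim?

#1 (€552): fully absorbed by the deductible. Owner owes €552 (running OOP €552). Insurer: €552 − €552 = €0.
#2 (€777): deductible takes €185, €592 remains; owner's 30% is €177.60. Owner pays €362.60; OOP now €914.60. Plan pays €777 − €362.60 = €414.40.
#3 (€12,783): deductible already satisfied, so owner's share is 30% × €12,783 = €3,834.90. Adding that to €914.60 gives €4,749.50, past the €4,250 cap; owner pays only €4,250 − €914.60 = €3,335.40. Plan pays €12,783 − €3,335.40 = €9,447.60.

€9,447.60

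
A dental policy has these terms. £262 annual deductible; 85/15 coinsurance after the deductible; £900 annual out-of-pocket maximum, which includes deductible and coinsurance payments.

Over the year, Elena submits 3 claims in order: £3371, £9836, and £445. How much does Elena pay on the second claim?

Claim 1 (£3371): £262 finishes the deductible; £3109 goes to coinsurance; patient's 15% is £466.35. Cost to patient: £728.35. OOP to date £728.35.
Claim 2 (£9836): deductible already satisfied, so patient's share is 15% × £9836 = £1475.40. Adding that to £728.35 gives £2203.75, past the £900 cap; patient pays only £900 − £728.35 = £171.65.

£171.65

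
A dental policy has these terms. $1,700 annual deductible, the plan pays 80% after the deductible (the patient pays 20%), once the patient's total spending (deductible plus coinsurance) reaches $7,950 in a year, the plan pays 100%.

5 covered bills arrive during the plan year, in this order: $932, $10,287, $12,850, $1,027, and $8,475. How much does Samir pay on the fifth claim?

$1,570.80

Claim 1 — $932: all of it applies to the deductible. Cost to patient: $932. OOP to date $932.
Claim 2 — $10,287: $768 to deductible, leaving $9,519; patient's 20% is $1,903.80. Patient pays $2,671.80; OOP now $3,603.80.
Claim 3 — $12,850: 20% coinsurance on $12,850 = $2,570. Patient owes $2,570 (running OOP $6,173.80).
Claim 4 — $1,027: deductible already satisfied, so patient's share is 20% × $1,027 = $205.40. Patient owes $205.40 (running OOP $6,379.20).
Claim 5 — $8,475: deductible already satisfied, so patient's share is 20% × $8,475 = $1,695. OOP would hit $8,074.20 > $7,950, so the cap limits the patient to $7,950 − $6,379.20 = $1,570.80.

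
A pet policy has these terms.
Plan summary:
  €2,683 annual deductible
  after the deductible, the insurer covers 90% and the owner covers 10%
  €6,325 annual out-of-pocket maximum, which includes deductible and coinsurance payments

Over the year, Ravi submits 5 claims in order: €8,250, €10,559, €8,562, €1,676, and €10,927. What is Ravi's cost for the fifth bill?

#1 (€8,250): €2,683 finishes the deductible; €5,567 goes to coinsurance; coinsurance €5,567 × 10% = €556.70. Owner pays €3,239.70; OOP now €3,239.70.
#2 (€10,559): deductible met; 10% of €10,559 = €1,055.90. Cost to owner: €1,055.90. OOP to date €4,295.60.
#3 (€8,562): 10% coinsurance on €8,562 = €856.20. Owner pays €856.20; OOP now €5,151.80.
#4 (€1,676): deductible met; 10% of €1,676 = €167.60. Owner owes €167.60 (running OOP €5,319.40).
#5 (€10,927): 10% coinsurance on €10,927 = €1,092.70. OOP would hit €6,412.10 > €6,325, so the cap limits the owner to €6,325 − €5,319.40 = €1,005.60.

€1,005.60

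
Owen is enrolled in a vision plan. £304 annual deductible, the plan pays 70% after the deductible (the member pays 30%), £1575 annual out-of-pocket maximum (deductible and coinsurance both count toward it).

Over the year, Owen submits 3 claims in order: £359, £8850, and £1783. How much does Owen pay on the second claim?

£1254.50

Bill 1, £359: deductible takes £304, £55 remains; coinsurance £55 × 30% = £16.50. Member pays £320.50; OOP now £320.50.
Bill 2, £8850: 30% coinsurance on £8850 = £2655. That would push OOP to £2975.50, over the £1575 cap, so member pays £1575 − £320.50 = £1254.50.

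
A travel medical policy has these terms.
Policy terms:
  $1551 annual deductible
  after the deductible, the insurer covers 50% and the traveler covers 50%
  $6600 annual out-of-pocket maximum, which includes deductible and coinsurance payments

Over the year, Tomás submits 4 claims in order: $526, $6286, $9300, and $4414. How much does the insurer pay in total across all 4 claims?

$13926

#1 ($526): all of it applies to the deductible. Traveler pays $526; OOP now $526. Insurer: $526 − $526 = $0.
#2 ($6286): $1025 to deductible, leaving $5261; traveler's 50% is $2630.50. Cost to traveler: $3655.50. OOP to date $4181.50. Insurer: $6286 − $3655.50 = $2630.50.
#3 ($9300): deductible already satisfied, so traveler's share is 50% × $9300 = $4650. Adding that to $4181.50 gives $8831.50, past the $6600 cap; traveler pays only $6600 − $4181.50 = $2418.50. Plan pays $9300 − $2418.50 = $6881.50.
#4 ($4414): 50% coinsurance on $4414 = $2207. That would push OOP to $8807, over the $6600 cap, so traveler pays $6600 − $6600 = $0. Plan pays $4414 − $0 = $4414.
Insurer total: $0 + $2630.50 + $6881.50 + $4414 = $13926.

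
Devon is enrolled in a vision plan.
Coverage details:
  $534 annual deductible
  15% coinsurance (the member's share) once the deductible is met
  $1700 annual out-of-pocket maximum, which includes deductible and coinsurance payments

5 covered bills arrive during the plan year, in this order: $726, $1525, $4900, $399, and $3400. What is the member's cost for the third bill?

#1 ($726): $534 to deductible, leaving $192; member's 15% is $28.80. Cost to member: $562.80. OOP to date $562.80.
#2 ($1525): deductible met; 15% of $1525 = $228.75. Member owes $228.75 (running OOP $791.55).
#3 ($4900): deductible already satisfied, so member's share is 15% × $4900 = $735. Member owes $735 (running OOP $1526.55).

$735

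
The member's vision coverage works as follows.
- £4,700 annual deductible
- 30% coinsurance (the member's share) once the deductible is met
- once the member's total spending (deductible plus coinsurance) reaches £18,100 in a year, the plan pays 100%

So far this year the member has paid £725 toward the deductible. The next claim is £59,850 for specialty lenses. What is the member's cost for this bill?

£17,375

£725 of the £4,700 deductible is already met, leaving £3,975.
After the £3,975 deductible portion, £59,850 − £3,975 = £55,875 is subject to coinsurance.
Coinsurance: £55,875 × 30% = £16,762.50.
That puts the member's cost at £3,975 + £16,762.50 = £20,737.50 before any cap.
Adding £20,737.50 to the £725 already spent would give £21,462.50, which exceeds the £18,100 cap; the member pays just £18,100 − £725 = £17,375.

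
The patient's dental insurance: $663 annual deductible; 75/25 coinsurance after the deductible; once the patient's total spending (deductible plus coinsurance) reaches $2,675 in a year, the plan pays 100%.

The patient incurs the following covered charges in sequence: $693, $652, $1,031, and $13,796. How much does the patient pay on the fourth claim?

$1,583.75

Claim 1 — $693: $663 to deductible, leaving $30; coinsurance $30 × 25% = $7.50. Patient pays $670.50; OOP now $670.50.
Claim 2 — $652: 25% coinsurance on $652 = $163. Patient owes $163 (running OOP $833.50).
Claim 3 — $1,031: deductible met; 25% of $1,031 = $257.75. Patient owes $257.75 (running OOP $1,091.25).
Claim 4 — $13,796: deductible already satisfied, so patient's share is 25% × $13,796 = $3,449. Adding that to $1,091.25 gives $4,540.25, past the $2,675 cap; patient pays only $2,675 − $1,091.25 = $1,583.75.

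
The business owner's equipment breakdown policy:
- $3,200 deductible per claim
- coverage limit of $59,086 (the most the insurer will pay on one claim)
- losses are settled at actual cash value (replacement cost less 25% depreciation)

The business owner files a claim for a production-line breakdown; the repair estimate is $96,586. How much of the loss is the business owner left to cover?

At 25% depreciation, ACV = $96,586 − $24,146.50 = $72,439.50.
Less the $3,200 deductible: $72,439.50 − $3,200 = $69,239.50.
$69,239.50 exceeds the $59,086 limit, so the insurer pays the limit: $59,086.
The business owner bears the rest of the original loss: $96,586 − $59,086 = $37,500.

$37,500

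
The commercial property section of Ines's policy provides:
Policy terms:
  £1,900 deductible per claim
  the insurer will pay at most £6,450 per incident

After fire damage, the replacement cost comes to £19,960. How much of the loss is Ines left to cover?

Less the £1,900 deductible: £19,960 − £1,900 = £18,060.
Since £18,060 > £6,450, the payout is capped at £6,450.
Out of pocket: £19,960 − £6,450 = £13,510.

£13,510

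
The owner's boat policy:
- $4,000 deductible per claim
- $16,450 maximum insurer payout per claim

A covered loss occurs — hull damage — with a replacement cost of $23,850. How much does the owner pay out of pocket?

After the deductible, $23,850 − $4,000 = $19,850 remains.
Since $19,850 > $16,450, the payout is capped at $16,450.
The owner bears the rest of the original loss: $23,850 − $16,450 = $7,400.

$7,400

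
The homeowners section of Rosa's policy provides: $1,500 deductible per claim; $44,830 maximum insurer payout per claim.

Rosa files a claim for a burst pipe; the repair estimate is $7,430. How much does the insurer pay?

Less the $1,500 deductible: $7,430 − $1,500 = $5,930.
$5,930 is within the $44,830 limit, so the insurer pays $5,930.

$5,930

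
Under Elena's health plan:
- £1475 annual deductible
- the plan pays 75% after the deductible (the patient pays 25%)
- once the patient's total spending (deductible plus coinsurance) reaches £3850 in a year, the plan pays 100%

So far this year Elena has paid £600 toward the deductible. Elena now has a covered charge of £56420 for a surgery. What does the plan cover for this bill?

£53170

Remaining deductible: £1475 − £600 = £875.
After the £875 deductible portion, £56420 − £875 = £55545 is subject to coinsurance.
25% of £55545 = £13886.25 falls to the patient.
That puts the patient's cost at £875 + £13886.25 = £14761.25 before any cap.
Year-to-date out-of-pocket would reach £600 + £14761.25 = £15361.25, above the £3850 maximum, so the patient pays only £3850 − £600 = £3250.
Insurer pays the balance: £56420 − £3250 = £53170.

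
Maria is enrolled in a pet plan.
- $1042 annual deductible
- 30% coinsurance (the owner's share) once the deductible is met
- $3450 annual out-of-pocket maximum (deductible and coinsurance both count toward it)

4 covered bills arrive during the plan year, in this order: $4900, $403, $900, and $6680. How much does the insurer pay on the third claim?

Claim 1 — $4900: $1042 to deductible, leaving $3858; 30% of $3858 = $1157.40. Owner owes $2199.40 (running OOP $2199.40). Plan pays $4900 − $2199.40 = $2700.60.
Claim 2 — $403: 30% coinsurance on $403 = $120.90. Owner pays $120.90; OOP now $2320.30. Plan pays $403 − $120.90 = $282.10.
Claim 3 — $900: 30% coinsurance on $900 = $270. Cost to owner: $270. OOP to date $2590.30. Insurer: $900 − $270 = $630.

$630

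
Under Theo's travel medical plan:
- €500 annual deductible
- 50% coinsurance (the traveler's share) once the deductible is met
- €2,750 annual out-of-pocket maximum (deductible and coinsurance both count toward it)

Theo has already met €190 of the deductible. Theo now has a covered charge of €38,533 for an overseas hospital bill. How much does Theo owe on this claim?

Deductible still to meet: €500 − €190 = €310.
After the €310 deductible portion, €38,533 − €310 = €38,223 is subject to coinsurance.
50% of €38,223 = €19,111.50 falls to the traveler.
So the traveler owes €310 + €19,111.50 = €19,421.50 before any cap.
Year-to-date out-of-pocket would reach €190 + €19,421.50 = €19,611.50, above the €2,750 maximum, so the traveler pays only €2,750 − €190 = €2,560.

€2,560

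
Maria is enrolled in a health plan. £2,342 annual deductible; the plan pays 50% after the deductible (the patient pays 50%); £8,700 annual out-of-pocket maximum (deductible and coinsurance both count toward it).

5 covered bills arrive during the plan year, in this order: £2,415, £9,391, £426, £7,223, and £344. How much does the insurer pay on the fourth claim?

£5,810

Bill 1, £2,415: £2,342 to deductible, leaving £73; 50% of £73 = £36.50. Patient owes £2,378.50 (running OOP £2,378.50). Insurer: £2,415 − £2,378.50 = £36.50.
Bill 2, £9,391: 50% coinsurance on £9,391 = £4,695.50. Patient pays £4,695.50; OOP now £7,074. Insurer: £9,391 − £4,695.50 = £4,695.50.
Bill 3, £426: deductible already satisfied, so patient's share is 50% × £426 = £213. Cost to patient: £213. OOP to date £7,287. Insurer: £426 − £213 = £213.
Bill 4, £7,223: deductible met; 50% of £7,223 = £3,611.50. That would push OOP to £10,898.50, over the £8,700 cap, so patient pays £8,700 − £7,287 = £1,413. Plan pays £7,223 − £1,413 = £5,810.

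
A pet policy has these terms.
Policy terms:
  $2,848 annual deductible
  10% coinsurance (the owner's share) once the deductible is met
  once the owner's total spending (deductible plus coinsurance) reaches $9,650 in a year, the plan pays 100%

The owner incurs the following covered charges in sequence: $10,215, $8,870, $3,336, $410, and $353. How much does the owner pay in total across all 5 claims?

$4,881.60

Claim 1 — $10,215: $2,848 finishes the deductible; $7,367 goes to coinsurance; 10% of $7,367 = $736.70. Owner owes $3,584.70 (running OOP $3,584.70).
Claim 2 — $8,870: 10% coinsurance on $8,870 = $887. Owner pays $887; OOP now $4,471.70.
Claim 3 — $3,336: deductible met; 10% of $3,336 = $333.60. Owner owes $333.60 (running OOP $4,805.30).
Claim 4 — $410: 10% coinsurance on $410 = $41. Cost to owner: $41. OOP to date $4,846.30.
Claim 5 — $353: 10% coinsurance on $353 = $35.30. Cost to owner: $35.30. OOP to date $4,881.60.
Summing the owner's payments: $3,584.70 + $887 + $333.60 + $41 + $35.30 = $4,881.60.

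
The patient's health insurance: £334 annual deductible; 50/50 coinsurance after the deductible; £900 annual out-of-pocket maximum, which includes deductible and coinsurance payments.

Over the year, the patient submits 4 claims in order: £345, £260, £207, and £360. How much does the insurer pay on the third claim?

Claim 1 — £345: £334 finishes the deductible; £11 goes to coinsurance; coinsurance £11 × 50% = £5.50. Cost to patient: £339.50. OOP to date £339.50. Plan pays £345 − £339.50 = £5.50.
Claim 2 — £260: deductible already satisfied, so patient's share is 50% × £260 = £130. Cost to patient: £130. OOP to date £469.50. Insurer: £260 − £130 = £130.
Claim 3 — £207: deductible already satisfied, so patient's share is 50% × £207 = £103.50. Patient pays £103.50; OOP now £573. Insurer: £207 − £103.50 = £103.50.

£103.50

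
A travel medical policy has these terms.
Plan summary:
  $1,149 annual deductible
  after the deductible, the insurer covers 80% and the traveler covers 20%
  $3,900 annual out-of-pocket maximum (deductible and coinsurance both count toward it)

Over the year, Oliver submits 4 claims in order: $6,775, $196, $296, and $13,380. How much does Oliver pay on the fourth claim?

Bill 1, $6,775: $1,149 to deductible, leaving $5,626; traveler's 20% is $1,125.20. Traveler owes $2,274.20 (running OOP $2,274.20).
Bill 2, $196: 20% coinsurance on $196 = $39.20. Traveler pays $39.20; OOP now $2,313.40.
Bill 3, $296: deductible met; 20% of $296 = $59.20. Traveler owes $59.20 (running OOP $2,372.60).
Bill 4, $13,380: 20% coinsurance on $13,380 = $2,676. Adding that to $2,372.60 gives $5,048.60, past the $3,900 cap; traveler pays only $3,900 − $2,372.60 = $1,527.40.

$1,527.40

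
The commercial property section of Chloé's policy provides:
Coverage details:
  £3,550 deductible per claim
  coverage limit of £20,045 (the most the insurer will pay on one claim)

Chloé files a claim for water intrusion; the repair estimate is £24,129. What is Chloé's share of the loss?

£4,084

Less the £3,550 deductible: £24,129 − £3,550 = £20,579.
The £20,045 per-incident cap binds; insurer pays £20,045.
Business's share is the uncovered remainder: £24,129 − £20,045 = £4,084.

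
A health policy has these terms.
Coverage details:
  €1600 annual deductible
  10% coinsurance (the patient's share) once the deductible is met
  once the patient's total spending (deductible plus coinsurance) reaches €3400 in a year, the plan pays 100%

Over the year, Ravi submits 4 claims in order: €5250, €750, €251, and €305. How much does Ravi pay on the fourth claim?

Claim 1 (€5250): €1600 finishes the deductible; €3650 goes to coinsurance; coinsurance €3650 × 10% = €365. Patient owes €1965 (running OOP €1965).
Claim 2 (€750): deductible met; 10% of €750 = €75. Cost to patient: €75. OOP to date €2040.
Claim 3 (€251): deductible met; 10% of €251 = €25.10. Patient owes €25.10 (running OOP €2065.10).
Claim 4 (€305): 10% coinsurance on €305 = €30.50. Patient owes €30.50 (running OOP €2095.60).

€30.50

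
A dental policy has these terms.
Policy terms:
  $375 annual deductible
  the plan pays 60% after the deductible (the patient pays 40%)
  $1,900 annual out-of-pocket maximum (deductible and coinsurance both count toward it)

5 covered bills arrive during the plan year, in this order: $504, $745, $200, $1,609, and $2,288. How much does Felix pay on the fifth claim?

Claim 1 — $504: deductible takes $375, $129 remains; 40% of $129 = $51.60. Cost to patient: $426.60. OOP to date $426.60.
Claim 2 — $745: deductible met; 40% of $745 = $298. Patient pays $298; OOP now $724.60.
Claim 3 — $200: deductible met; 40% of $200 = $80. Patient pays $80; OOP now $804.60.
Claim 4 — $1,609: deductible met; 40% of $1,609 = $643.60. Cost to patient: $643.60. OOP to date $1,448.20.
Claim 5 — $2,288: deductible already satisfied, so patient's share is 40% × $2,288 = $915.20. OOP would hit $2,363.40 > $1,900, so the cap limits the patient to $1,900 − $1,448.20 = $451.80.

$451.80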